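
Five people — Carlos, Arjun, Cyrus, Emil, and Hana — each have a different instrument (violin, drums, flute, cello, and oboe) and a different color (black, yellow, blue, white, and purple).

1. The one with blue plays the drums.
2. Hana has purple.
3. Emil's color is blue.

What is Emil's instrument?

With clues 1–3, cello, flute, oboe, and violin are impossible for Emil's instrument.
That leaves drums.

drums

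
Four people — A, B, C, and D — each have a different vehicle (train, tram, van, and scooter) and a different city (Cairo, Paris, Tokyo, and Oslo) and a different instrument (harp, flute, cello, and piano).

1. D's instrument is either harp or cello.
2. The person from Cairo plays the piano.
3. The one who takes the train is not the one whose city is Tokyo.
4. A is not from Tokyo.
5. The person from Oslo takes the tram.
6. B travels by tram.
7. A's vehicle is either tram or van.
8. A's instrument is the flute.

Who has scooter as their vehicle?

D

With clues 1–6, B is impossible for the one with vehicle scooter.
With clues 1–7, A is impossible for the one with vehicle scooter.
With clues 1–8, C is impossible for the one with vehicle scooter.
That leaves D.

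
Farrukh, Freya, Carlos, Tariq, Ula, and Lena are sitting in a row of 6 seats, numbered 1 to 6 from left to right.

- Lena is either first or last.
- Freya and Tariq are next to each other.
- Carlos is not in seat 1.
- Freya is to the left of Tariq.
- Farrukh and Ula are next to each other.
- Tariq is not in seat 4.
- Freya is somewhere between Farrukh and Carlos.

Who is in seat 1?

Lena

With clues 1–3, Carlos is ruled out for seat 1.
With clues 1–4, Tariq is ruled out for seat 1.
With clues 1–7, Farrukh, Freya, and Ula are ruled out for seat 1.
So seat 1 is Lena.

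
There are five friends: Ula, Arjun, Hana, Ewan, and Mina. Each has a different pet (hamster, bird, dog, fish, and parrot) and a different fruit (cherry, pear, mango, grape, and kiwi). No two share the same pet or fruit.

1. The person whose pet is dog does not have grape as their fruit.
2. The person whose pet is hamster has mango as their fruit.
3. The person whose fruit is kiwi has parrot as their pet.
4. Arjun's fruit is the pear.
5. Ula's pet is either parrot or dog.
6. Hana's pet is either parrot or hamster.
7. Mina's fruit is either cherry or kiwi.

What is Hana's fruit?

With clues 1–4, pear is impossible for Hana's fruit.
With clues 1–6, cherry and grape are impossible for Hana's fruit.
With clues 1–7, kiwi is impossible for Hana's fruit.
That leaves mango.

mango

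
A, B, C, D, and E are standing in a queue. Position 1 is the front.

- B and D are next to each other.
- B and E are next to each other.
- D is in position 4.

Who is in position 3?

With clues 1–2, A and C are ruled out for position 3.
With clues 1–3, D and E are ruled out for position 3.
So position 3 is B.

B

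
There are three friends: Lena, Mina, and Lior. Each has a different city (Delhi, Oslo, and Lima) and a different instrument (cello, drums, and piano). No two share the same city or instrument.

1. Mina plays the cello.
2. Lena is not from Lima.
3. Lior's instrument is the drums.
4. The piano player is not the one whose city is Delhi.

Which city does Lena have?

With clues 1–2, Lima is impossible for Lena's city.
With clues 1–4, Delhi is impossible for Lena's city.
That leaves Oslo.

Oslo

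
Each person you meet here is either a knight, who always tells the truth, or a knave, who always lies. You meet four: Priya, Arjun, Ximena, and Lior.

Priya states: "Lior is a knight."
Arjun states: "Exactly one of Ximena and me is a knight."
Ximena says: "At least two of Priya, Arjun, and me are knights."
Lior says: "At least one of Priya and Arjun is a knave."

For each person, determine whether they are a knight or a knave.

Consider Priya. Suppose Priya is a knave.
Then no assignment of the remaining roles makes every statement match its speaker's type — contradiction.
So Priya is a knight.
Consider Arjun. Suppose Arjun is a knight.
Then no assignment of the remaining roles makes every statement match its speaker's type — contradiction.
So Arjun is a knave.
With that fixed, Lior's statement is true, so Lior is a knight.
Consider Ximena. Suppose Ximena is a knight.
Then Arjun's statement comes out true, contradicting Arjun being a knave.
So Ximena is a knave.

Priya: knight, Arjun: knave, Ximena: knave, Lior: knight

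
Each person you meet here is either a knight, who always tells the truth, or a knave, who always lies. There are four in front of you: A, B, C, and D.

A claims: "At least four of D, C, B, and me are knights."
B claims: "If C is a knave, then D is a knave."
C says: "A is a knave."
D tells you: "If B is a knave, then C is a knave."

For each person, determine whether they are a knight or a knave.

Consider A. Suppose A is a knight.
Then no assignment of the remaining roles makes every statement match its speaker's type — contradiction.
So A is a knave.
With that fixed, C's statement is true, so C is a knight.
With that fixed, B's statement is true, so B is a knight.
With that fixed, D's statement is true, so D is a knight.

A: knave, B: knight, C: knight, D: knight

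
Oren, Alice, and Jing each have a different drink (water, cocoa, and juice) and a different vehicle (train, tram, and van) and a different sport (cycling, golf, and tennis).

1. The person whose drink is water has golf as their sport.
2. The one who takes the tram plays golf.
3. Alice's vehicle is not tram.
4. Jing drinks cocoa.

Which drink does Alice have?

juice

With clues 1–3, water is impossible for Alice's drink.
With clues 1–4, cocoa is impossible for Alice's drink.
That leaves juice.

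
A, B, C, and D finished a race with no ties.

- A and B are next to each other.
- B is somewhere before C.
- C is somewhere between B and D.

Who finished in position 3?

With clues 1–3, A, B, and D are ruled out for place 3.
So place 3 is C.

C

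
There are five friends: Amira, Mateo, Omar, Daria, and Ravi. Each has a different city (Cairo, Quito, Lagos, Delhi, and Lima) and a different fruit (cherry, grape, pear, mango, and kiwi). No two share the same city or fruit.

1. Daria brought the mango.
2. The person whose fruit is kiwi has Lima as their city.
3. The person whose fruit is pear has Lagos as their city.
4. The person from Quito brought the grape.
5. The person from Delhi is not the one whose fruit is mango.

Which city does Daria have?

Cairo

With clues 1–2, Lima is impossible for Daria's city.
With clues 1–3, Lagos is impossible for Daria's city.
With clues 1–4, Quito is impossible for Daria's city.
With clues 1–5, Delhi is impossible for Daria's city.
That leaves Cairo.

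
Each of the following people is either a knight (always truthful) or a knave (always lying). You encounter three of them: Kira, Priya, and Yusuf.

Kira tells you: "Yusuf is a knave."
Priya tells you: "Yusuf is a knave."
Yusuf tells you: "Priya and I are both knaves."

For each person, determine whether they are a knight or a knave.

Kira: knight, Priya: knight, Yusuf: knave

Consider Kira. Suppose Kira is a knave.
Then no assignment of the remaining roles makes every statement match its speaker's type — contradiction.
So Kira is a knight.
Consider Priya. Suppose Priya is a knave.
Then whichever role Yusuf has, Yusuf's statement has the wrong truth value — contradiction.
So Priya is a knight.
With that fixed, Yusuf's statement is false, so Yusuf is a knave.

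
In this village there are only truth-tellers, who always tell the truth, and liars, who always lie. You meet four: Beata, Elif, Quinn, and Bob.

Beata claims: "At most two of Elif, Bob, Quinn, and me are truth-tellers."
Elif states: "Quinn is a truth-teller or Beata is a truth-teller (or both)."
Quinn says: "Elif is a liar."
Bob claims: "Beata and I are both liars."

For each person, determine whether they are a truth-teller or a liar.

Beata: truth-teller, Elif: truth-teller, Quinn: liar, Bob: liar

Consider Beata. Suppose Beata is a liar.
Then whichever role Bob has, Bob's statement has the wrong truth value — contradiction.
So Beata is a truth-teller.
With that fixed, Elif's statement is true, so Elif is a truth-teller.
With that fixed, Quinn's statement is false, so Quinn is a liar.
With that fixed, Bob's statement is false, so Bob is a liar.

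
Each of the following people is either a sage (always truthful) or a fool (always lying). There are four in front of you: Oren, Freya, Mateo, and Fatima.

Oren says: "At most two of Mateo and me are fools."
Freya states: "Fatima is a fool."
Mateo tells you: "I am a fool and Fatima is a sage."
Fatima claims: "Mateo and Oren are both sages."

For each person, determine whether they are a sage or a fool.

Oren: sage, Freya: sage, Mateo: fool, Fatima: fool

Regardless of anyone's role, Oren's statement is true, so Oren is a sage.
Consider Freya. Suppose Freya is a fool.
Then no assignment of the remaining roles makes every statement match its speaker's type — contradiction.
So Freya is a sage.
Consider Mateo. Suppose Mateo is a sage.
Then Mateo's own statement would have to be true, but it can't be — contradiction.
So Mateo is a fool.
With that fixed, Fatima's statement is false, so Fatima is a fool.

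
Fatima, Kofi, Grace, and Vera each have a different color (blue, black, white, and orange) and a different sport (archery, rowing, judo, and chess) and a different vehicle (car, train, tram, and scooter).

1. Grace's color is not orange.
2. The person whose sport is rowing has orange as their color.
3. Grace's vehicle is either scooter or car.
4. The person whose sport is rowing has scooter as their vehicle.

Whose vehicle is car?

Grace

With clues 1–4, Fatima, Kofi, and Vera are impossible for the one with vehicle car.
That leaves Grace.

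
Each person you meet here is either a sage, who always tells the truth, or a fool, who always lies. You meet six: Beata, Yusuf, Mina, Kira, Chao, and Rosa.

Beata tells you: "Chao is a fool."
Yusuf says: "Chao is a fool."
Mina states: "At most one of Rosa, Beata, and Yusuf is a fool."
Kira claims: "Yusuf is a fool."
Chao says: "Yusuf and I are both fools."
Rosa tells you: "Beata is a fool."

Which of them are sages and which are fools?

Consider Beata. Suppose Beata is a fool.
Then no assignment of the remaining roles makes every statement match its speaker's type — contradiction.
So Beata is a sage.
With that fixed, Rosa's statement is false, so Rosa is a fool.
Consider Yusuf. Suppose Yusuf is a fool.
Then whichever role Chao has, Chao's statement has the wrong truth value — contradiction.
So Yusuf is a sage.
With that fixed, Mina's statement is true, so Mina is a sage.
With that fixed, Kira's statement is false, so Kira is a fool.
With that fixed, Chao's statement is false, so Chao is a fool.

Beata: sage, Yusuf: sage, Mina: sage, Kira: fool, Chao: fool, Rosa: fool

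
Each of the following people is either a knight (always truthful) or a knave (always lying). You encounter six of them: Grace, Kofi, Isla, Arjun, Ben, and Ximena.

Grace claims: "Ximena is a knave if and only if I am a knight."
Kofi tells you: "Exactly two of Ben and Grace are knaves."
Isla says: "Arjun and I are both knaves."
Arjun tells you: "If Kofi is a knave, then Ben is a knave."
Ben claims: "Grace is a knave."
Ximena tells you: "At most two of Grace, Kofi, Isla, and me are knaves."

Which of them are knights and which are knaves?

Grace: knight, Kofi: knave, Isla: knave, Arjun: knight, Ben: knave, Ximena: knave

Consider Grace. Suppose Grace is a knave.
Then no assignment of the remaining roles makes every statement match its speaker's type — contradiction.
So Grace is a knight.
With that fixed, Kofi's statement is false, so Kofi is a knave.
With that fixed, Ben's statement is false, so Ben is a knave.
With that fixed, Arjun's statement is true, so Arjun is a knight.
With that fixed, Isla's statement is false, so Isla is a knave.
Consider Ximena. Suppose Ximena is a knight.
Then Grace's statement comes out false, contradicting Grace being a knight.
So Ximena is a knave.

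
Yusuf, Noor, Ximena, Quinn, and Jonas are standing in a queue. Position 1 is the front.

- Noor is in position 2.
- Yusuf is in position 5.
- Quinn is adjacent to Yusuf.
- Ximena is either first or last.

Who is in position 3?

Jonas

With clue 1, Noor is ruled out for position 3.
With clues 1–2, Yusuf is ruled out for position 3.
With clues 1–3, Quinn is ruled out for position 3.
With clues 1–4, Ximena is ruled out for position 3.
So position 3 is Jonas.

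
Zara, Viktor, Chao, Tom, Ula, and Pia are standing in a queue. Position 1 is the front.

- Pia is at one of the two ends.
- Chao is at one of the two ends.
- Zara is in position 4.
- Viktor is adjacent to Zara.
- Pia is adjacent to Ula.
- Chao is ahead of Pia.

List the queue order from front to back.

From clue 1: Pia is in {1,6}.
From clues 1–2: Chao is in {1,6}.
From clues 1–3: Zara → position 4.
From clues 1–4: Viktor is in {3,5}.
From clues 1–6: Chao → position 1, Tom → position 2, Viktor → position 3, Ula → position 5, Pia → position 6.

Chao, Tom, Viktor, Zara, Ula, Pia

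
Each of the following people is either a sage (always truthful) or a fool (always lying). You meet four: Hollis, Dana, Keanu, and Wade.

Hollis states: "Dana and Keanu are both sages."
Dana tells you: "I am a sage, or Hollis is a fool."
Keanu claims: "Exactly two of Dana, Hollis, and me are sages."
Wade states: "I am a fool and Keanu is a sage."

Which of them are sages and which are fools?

Consider Hollis. Suppose Hollis is a sage.
Then no assignment of the remaining roles makes every statement match its speaker's type — contradiction.
So Hollis is a fool.
With that fixed, Dana's statement is true, so Dana is a sage.
Consider Keanu. Suppose Keanu is a sage.
Then Hollis's statement comes out true, contradicting Hollis being a fool.
So Keanu is a fool.
With that fixed, Wade's statement is false, so Wade is a fool.

Hollis: fool, Dana: sage, Keanu: fool, Wade: fool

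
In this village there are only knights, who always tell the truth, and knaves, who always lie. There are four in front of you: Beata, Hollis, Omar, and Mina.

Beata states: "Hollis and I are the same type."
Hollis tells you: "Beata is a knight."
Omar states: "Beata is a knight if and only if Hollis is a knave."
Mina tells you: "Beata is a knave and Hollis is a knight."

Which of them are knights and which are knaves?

Beata: knight, Hollis: knight, Omar: knave, Mina: knave

Consider Beata. Suppose Beata is a knave.
Then no assignment of the remaining roles makes every statement match its speaker's type — contradiction.
So Beata is a knight.
With that fixed, Hollis's statement is true, so Hollis is a knight.
With that fixed, Omar's statement is false, so Omar is a knave.
With that fixed, Mina's statement is false, so Mina is a knave.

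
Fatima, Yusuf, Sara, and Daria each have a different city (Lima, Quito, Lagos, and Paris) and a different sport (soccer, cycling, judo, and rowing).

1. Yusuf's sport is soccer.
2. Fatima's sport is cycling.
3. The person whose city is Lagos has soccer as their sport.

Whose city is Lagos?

With clues 1–3, Daria, Fatima, and Sara are impossible for the one with city Lagos.
That leaves Yusuf.

Yusuf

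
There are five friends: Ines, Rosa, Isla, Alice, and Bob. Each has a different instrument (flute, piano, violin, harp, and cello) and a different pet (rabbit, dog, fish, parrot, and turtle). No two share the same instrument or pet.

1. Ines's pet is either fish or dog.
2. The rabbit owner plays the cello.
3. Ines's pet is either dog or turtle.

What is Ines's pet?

Clue 1 rules out parrot, rabbit, and turtle for Ines's pet.
With clues 1–3, fish is impossible for Ines's pet.
That leaves dog.

dog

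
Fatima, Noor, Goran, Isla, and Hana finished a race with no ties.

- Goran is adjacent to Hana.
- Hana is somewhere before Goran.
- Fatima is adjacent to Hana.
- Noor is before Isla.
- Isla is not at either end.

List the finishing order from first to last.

Noor, Isla, Fatima, Hana, Goran

From clues 1–2: Goran is in {2,3,4,5}.
From clues 1–3: Fatima is in {1,2,3}.
From clues 1–4: Noor is in {1,4}.
From clues 1–5: Noor → place 1, Isla → place 2, Fatima → place 3, Hana → place 4, Goran → place 5.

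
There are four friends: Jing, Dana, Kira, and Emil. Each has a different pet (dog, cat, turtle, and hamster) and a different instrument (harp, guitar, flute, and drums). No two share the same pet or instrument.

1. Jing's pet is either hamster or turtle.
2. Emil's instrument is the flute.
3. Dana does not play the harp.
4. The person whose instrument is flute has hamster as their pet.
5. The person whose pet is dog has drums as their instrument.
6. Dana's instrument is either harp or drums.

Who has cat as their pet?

Clue 1 rules out Jing for the one with pet cat.
With clues 1–4, Emil is impossible for the one with pet cat.
With clues 1–6, Dana is impossible for the one with pet cat.
That leaves Kira.

Kira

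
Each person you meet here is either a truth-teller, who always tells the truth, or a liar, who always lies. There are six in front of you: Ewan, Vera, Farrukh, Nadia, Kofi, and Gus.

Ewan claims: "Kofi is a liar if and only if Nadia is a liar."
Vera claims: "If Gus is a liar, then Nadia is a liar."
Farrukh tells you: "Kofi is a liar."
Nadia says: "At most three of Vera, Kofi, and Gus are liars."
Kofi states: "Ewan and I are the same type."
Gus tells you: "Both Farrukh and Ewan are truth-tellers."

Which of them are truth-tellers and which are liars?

Regardless of anyone's role, Nadia's statement is true, so Nadia is a truth-teller.
Consider Ewan. Suppose Ewan is a liar.
Then whichever role Kofi has, Kofi's statement has the wrong truth value — contradiction.
So Ewan is a truth-teller.
Consider Vera. Suppose Vera is a truth-teller.
Then no assignment of the remaining roles makes every statement match its speaker's type — contradiction.
So Vera is a liar.
Consider Farrukh. Suppose Farrukh is a truth-teller.
Then no assignment of the remaining roles makes every statement match its speaker's type — contradiction.
So Farrukh is a liar.
With that fixed, Gus's statement is false, so Gus is a liar.
Consider Kofi. Suppose Kofi is a liar.
Then Ewan's statement comes out false, contradicting Ewan being a truth-teller.
So Kofi is a truth-teller.

Ewan: truth-teller, Vera: liar, Farrukh: liar, Nadia: truth-teller, Kofi: truth-teller, Gus: liar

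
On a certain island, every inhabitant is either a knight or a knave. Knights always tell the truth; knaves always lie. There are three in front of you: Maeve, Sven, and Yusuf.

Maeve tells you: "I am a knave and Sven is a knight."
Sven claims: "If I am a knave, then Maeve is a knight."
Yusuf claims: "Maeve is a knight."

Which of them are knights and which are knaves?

Maeve: knave, Sven: knave, Yusuf: knave

Consider Maeve. Suppose Maeve is a knight.
Then Maeve's own statement would have to be true, but it can't be — contradiction.
So Maeve is a knave.
With that fixed, Yusuf's statement is false, so Yusuf is a knave.
Consider Sven. Suppose Sven is a knight.
Then Maeve's statement comes out true, contradicting Maeve being a knave.
So Sven is a knave.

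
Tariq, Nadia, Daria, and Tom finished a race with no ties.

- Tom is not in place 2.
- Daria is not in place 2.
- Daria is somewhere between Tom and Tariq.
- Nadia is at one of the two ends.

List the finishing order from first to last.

From clue 1: Tom is in {1,3,4}.
From clues 1–2: Daria is in {1,3,4}.
From clues 1–3: Daria → place 3.
From clues 1–4: Nadia → place 1, Tariq → place 2, Tom → place 4.

Nadia, Tariq, Daria, Tom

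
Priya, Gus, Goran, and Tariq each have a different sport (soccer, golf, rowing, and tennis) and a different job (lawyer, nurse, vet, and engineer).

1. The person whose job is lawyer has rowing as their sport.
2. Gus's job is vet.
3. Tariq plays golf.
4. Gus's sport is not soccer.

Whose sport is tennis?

With clues 1–3, Tariq is impossible for the one with sport tennis.
With clues 1–4, Goran and Priya are impossible for the one with sport tennis.
That leaves Gus.

Gus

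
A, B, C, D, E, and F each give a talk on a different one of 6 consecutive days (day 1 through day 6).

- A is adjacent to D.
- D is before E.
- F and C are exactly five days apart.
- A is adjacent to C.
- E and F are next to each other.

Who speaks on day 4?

B

With clues 1–3, C and F are ruled out for day 4.
With clues 1–4, A and D are ruled out for day 4.
With clues 1–5, E is ruled out for day 4.
So day 4 is B.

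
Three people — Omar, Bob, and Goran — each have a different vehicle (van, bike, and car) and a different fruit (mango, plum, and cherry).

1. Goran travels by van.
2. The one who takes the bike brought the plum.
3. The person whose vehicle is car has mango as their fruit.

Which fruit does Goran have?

With clues 1–2, plum is impossible for Goran's fruit.
With clues 1–3, mango is impossible for Goran's fruit.
That leaves cherry.

cherry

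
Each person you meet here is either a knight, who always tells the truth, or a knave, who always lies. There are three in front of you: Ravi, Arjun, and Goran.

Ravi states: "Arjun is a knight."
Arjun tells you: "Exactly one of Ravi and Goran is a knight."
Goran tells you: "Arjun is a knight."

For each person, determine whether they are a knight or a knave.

Ravi: knave, Arjun: knave, Goran: knave

Consider Ravi. Suppose Ravi is a knight.
Then no assignment of the remaining roles makes every statement match its speaker's type — contradiction.
So Ravi is a knave.
Consider Arjun. Suppose Arjun is a knight.
Then Ravi's statement comes out true, contradicting Ravi being a knave.
So Arjun is a knave.
With that fixed, Goran's statement is false, so Goran is a knave.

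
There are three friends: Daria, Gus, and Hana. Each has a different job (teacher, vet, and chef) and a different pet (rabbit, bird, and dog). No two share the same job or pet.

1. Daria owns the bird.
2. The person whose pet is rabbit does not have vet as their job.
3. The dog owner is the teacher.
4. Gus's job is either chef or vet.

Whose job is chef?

With clues 1–3, Daria is impossible for the one with job chef.
With clues 1–4, Hana is impossible for the one with job chef.
That leaves Gus.

Gus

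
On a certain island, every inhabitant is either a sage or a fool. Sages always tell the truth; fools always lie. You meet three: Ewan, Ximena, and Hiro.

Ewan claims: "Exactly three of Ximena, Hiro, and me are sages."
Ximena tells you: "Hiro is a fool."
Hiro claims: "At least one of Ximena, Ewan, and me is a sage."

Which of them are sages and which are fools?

Ewan: fool, Ximena: fool, Hiro: sage

Consider Ewan. Suppose Ewan is a sage.
Then no assignment of the remaining roles makes every statement match its speaker's type — contradiction.
So Ewan is a fool.
Consider Ximena. Suppose Ximena is a sage.
Then no assignment of the remaining roles makes every statement match its speaker's type — contradiction.
So Ximena is a fool.
Consider Hiro. Suppose Hiro is a fool.
Then Ximena's statement comes out true, contradicting Ximena being a fool.
So Hiro is a sage.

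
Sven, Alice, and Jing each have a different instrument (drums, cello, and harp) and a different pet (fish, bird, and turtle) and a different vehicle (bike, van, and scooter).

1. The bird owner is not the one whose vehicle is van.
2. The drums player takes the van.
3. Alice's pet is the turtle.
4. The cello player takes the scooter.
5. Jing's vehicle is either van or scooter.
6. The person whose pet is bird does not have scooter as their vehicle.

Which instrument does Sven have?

harp

With clues 1–6, cello and drums are impossible for Sven's instrument.
That leaves harp.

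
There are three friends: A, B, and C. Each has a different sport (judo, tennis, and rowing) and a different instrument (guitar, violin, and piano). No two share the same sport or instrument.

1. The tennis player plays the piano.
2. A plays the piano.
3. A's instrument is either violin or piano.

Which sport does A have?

tennis

With clues 1–2, judo and rowing are impossible for A's sport.
That leaves tennis.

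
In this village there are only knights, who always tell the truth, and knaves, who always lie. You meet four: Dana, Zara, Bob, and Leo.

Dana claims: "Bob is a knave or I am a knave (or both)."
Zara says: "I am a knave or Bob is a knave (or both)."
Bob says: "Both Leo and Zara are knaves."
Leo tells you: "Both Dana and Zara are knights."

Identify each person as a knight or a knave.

Dana: knight, Zara: knight, Bob: knave, Leo: knight

Consider Dana. Suppose Dana is a knave.
Then Dana's own statement would have to be false, but it can't be — contradiction.
So Dana is a knight.
Consider Zara. Suppose Zara is a knave.
Then Zara's own statement would have to be false, but it can't be — contradiction.
So Zara is a knight.
With that fixed, Bob's statement is false, so Bob is a knave.
With that fixed, Leo's statement is true, so Leo is a knight.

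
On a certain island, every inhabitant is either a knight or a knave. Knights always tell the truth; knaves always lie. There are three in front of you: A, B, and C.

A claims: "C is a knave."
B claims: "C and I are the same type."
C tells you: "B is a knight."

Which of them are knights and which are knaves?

Consider A. Suppose A is a knight.
Then no assignment of the remaining roles makes every statement match its speaker's type — contradiction.
So A is a knave.
Consider B. Suppose B is a knave.
Then no assignment of the remaining roles makes every statement match its speaker's type — contradiction.
So B is a knight.
With that fixed, C's statement is true, so C is a knight.

A: knave, B: knight, C: knight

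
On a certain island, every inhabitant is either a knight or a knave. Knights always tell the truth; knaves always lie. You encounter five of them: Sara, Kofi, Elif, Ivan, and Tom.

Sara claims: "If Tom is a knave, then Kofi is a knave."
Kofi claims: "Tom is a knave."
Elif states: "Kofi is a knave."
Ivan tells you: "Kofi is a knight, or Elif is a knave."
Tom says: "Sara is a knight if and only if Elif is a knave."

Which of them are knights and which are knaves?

Sara: knave, Kofi: knight, Elif: knave, Ivan: knight, Tom: knave

Consider Sara. Suppose Sara is a knight.
Then no assignment of the remaining roles makes every statement match its speaker's type — contradiction.
So Sara is a knave.
Consider Kofi. Suppose Kofi is a knave.
Then Sara's statement comes out true, contradicting Sara being a knave.
So Kofi is a knight.
With that fixed, Elif's statement is false, so Elif is a knave.
With that fixed, Ivan's statement is true, so Ivan is a knight.
With that fixed, Tom's statement is false, so Tom is a knave.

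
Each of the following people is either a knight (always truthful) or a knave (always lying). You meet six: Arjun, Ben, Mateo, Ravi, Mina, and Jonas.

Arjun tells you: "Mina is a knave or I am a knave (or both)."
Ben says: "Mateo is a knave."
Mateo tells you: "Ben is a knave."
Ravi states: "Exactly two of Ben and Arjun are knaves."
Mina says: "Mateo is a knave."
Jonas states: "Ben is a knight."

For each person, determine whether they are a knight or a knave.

Consider Arjun. Suppose Arjun is a knave.
Then Arjun's own statement would have to be false, but it can't be — contradiction.
So Arjun is a knight.
With that fixed, Ravi's statement is false, so Ravi is a knave.
Consider Ben. Suppose Ben is a knight.
Then no assignment of the remaining roles makes every statement match its speaker's type — contradiction.
So Ben is a knave.
With that fixed, Mateo's statement is true, so Mateo is a knight.
With that fixed, Mina's statement is false, so Mina is a knave.
With that fixed, Jonas's statement is false, so Jonas is a knave.

Arjun: knight, Ben: knave, Mateo: knight, Ravi: knave, Mina: knave, Jonas: knave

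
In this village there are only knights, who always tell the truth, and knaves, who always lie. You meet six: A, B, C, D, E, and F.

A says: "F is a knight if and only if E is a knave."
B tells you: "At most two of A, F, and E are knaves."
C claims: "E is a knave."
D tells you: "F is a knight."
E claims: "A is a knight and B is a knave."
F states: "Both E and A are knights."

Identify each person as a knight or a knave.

A: knave, B: knave, C: knight, D: knave, E: knave, F: knave

Consider A. Suppose A is a knight.
Then no assignment of the remaining roles makes every statement match its speaker's type — contradiction.
So A is a knave.
With that fixed, E's statement is false, so E is a knave.
With that fixed, F's statement is false, so F is a knave.
With that fixed, B's statement is false, so B is a knave.
With that fixed, C's statement is true, so C is a knight.
With that fixed, D's statement is false, so D is a knave.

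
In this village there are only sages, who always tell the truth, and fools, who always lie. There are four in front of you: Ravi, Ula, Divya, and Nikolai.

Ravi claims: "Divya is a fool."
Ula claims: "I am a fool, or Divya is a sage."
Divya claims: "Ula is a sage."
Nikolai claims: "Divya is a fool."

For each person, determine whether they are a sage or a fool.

Ravi: fool, Ula: sage, Divya: sage, Nikolai: fool

Consider Ravi. Suppose Ravi is a sage.
Then no assignment of the remaining roles makes every statement match its speaker's type — contradiction.
So Ravi is a fool.
Consider Ula. Suppose Ula is a fool.
Then Ula's own statement would have to be false, but it can't be — contradiction.
So Ula is a sage.
With that fixed, Divya's statement is true, so Divya is a sage.
With that fixed, Nikolai's statement is false, so Nikolai is a fool.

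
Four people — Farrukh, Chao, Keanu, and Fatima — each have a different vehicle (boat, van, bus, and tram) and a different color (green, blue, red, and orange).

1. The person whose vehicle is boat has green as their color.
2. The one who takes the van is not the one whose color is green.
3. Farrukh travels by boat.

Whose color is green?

With clues 1–3, Chao, Fatima, and Keanu are impossible for the one with color green.
That leaves Farrukh.

Farrukh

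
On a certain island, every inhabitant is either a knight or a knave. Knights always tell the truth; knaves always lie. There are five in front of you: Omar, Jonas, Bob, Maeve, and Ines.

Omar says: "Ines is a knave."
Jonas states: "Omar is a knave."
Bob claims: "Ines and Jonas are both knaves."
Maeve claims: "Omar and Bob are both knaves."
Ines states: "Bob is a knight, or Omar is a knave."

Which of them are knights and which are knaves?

Omar: knave, Jonas: knight, Bob: knave, Maeve: knight, Ines: knight

Consider Omar. Suppose Omar is a knight.
Then no assignment of the remaining roles makes every statement match its speaker's type — contradiction.
So Omar is a knave.
With that fixed, Jonas's statement is true, so Jonas is a knight.
With that fixed, Bob's statement is false, so Bob is a knave.
With that fixed, Maeve's statement is true, so Maeve is a knight.
With that fixed, Ines's statement is true, so Ines is a knight.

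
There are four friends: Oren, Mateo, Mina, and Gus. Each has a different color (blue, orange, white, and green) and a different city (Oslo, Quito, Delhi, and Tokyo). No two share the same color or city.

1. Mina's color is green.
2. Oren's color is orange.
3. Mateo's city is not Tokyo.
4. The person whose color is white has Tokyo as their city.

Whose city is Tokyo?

With clues 1–3, Mateo is impossible for the one with city Tokyo.
With clues 1–4, Mina and Oren are impossible for the one with city Tokyo.
That leaves Gus.

Gus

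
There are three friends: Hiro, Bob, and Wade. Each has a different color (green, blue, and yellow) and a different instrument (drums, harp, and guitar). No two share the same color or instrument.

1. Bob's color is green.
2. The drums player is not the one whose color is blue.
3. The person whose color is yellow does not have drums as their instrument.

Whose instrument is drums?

With clues 1–3, Hiro and Wade are impossible for the one with instrument drums.
That leaves Bob.

Bob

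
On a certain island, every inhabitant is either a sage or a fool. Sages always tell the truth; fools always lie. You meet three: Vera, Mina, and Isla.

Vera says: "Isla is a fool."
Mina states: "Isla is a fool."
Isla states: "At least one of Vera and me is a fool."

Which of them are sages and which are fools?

Consider Vera. Suppose Vera is a sage.
Then whichever role Isla has, Isla's statement has the wrong truth value — contradiction.
So Vera is a fool.
With that fixed, Isla's statement is true, so Isla is a sage.
With that fixed, Mina's statement is false, so Mina is a fool.

Vera: fool, Mina: fool, Isla: sage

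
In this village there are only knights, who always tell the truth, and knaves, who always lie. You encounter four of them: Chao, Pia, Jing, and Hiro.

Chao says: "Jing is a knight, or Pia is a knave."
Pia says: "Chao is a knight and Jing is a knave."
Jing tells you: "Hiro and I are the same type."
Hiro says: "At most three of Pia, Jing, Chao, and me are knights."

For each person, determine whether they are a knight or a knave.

Consider Chao. Suppose Chao is a knave.
Then no assignment of the remaining roles makes every statement match its speaker's type — contradiction.
So Chao is a knight.
Consider Pia. Suppose Pia is a knight.
Then no assignment of the remaining roles makes every statement match its speaker's type — contradiction.
So Pia is a knave.
With that fixed, Hiro's statement is true, so Hiro is a knight.
Consider Jing. Suppose Jing is a knave.
Then Pia's statement comes out true, contradicting Pia being a knave.
So Jing is a knight.

Chao: knight, Pia: knave, Jing: knight, Hiro: knight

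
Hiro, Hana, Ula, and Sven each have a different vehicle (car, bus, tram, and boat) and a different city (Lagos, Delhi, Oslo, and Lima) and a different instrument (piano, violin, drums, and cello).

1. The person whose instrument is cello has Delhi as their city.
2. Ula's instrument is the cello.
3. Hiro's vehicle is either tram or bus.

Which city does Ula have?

Delhi

With clues 1–2, Lagos, Lima, and Oslo are impossible for Ula's city.
That leaves Delhi.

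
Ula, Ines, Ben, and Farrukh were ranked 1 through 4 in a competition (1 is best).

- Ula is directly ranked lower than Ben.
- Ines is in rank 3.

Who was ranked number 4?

Farrukh

With clue 1, Ben is ruled out for rank 4.
With clues 1–2, Ines and Ula are ruled out for rank 4.
So rank 4 is Farrukh.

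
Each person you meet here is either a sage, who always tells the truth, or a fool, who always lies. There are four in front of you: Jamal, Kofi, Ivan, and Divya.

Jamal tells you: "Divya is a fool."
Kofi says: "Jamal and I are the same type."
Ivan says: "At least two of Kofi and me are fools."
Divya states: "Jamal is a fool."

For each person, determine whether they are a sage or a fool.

Jamal: sage, Kofi: sage, Ivan: fool, Divya: fool

Consider Jamal. Suppose Jamal is a fool.
Then whichever role Kofi has, Kofi's statement has the wrong truth value — contradiction.
So Jamal is a sage.
With that fixed, Divya's statement is false, so Divya is a fool.
Consider Kofi. Suppose Kofi is a fool.
Then whichever role Ivan has, Ivan's statement has the wrong truth value — contradiction.
So Kofi is a sage.
With that fixed, Ivan's statement is false, so Ivan is a fool.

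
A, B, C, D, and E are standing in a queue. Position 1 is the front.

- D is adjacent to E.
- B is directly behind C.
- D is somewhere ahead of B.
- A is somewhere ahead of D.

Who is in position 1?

A

With clues 1–2, B is ruled out for position 1.
With clues 1–3, C is ruled out for position 1.
With clues 1–4, D and E are ruled out for position 1.
So position 1 is A.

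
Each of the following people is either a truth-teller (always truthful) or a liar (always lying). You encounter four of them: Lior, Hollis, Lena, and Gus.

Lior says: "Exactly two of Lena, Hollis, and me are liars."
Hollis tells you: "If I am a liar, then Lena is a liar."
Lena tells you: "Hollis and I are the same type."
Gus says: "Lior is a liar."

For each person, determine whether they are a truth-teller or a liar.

Lior: liar, Hollis: truth-teller, Lena: truth-teller, Gus: truth-teller

Consider Lior. Suppose Lior is a truth-teller.
Then no assignment of the remaining roles makes every statement match its speaker's type — contradiction.
So Lior is a liar.
With that fixed, Gus's statement is true, so Gus is a truth-teller.
Consider Hollis. Suppose Hollis is a liar.
Then whichever role Lena has, Lena's statement has the wrong truth value — contradiction.
So Hollis is a truth-teller.
Consider Lena. Suppose Lena is a liar.
Then Lior's statement comes out true, contradicting Lior being a liar.
So Lena is a truth-teller.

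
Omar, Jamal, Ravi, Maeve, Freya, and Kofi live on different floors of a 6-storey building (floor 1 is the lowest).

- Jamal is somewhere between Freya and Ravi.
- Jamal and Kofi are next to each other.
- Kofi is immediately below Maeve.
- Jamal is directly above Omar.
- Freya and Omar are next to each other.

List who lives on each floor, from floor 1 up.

Freya, Omar, Jamal, Kofi, Maeve, Ravi

From clue 1: Jamal is in {2,3,4,5}.
From clues 1–3: Jamal is in {2,3}.
From clues 1–4: Omar → floor 2, Jamal → floor 3, Kofi → floor 4, Maeve → floor 5.
From clues 1–5: Freya → floor 1, Ravi → floor 6.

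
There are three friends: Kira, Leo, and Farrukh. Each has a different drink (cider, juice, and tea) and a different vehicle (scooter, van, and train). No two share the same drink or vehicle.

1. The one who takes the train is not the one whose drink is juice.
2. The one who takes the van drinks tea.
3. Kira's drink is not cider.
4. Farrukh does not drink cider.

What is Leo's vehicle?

train

With clues 1–4, scooter and van are impossible for Leo's vehicle.
That leaves train.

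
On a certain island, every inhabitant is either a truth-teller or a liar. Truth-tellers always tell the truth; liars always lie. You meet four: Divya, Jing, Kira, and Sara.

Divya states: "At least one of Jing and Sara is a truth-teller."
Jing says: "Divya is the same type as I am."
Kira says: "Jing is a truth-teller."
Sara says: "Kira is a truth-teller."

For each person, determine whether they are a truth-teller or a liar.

Divya: truth-teller, Jing: truth-teller, Kira: truth-teller, Sara: truth-teller

Consider Divya. Suppose Divya is a liar.
Then whichever role Jing has, Jing's statement has the wrong truth value — contradiction.
So Divya is a truth-teller.
Consider Jing. Suppose Jing is a liar.
Then no assignment of the remaining roles makes every statement match its speaker's type — contradiction.
So Jing is a truth-teller.
With that fixed, Kira's statement is true, so Kira is a truth-teller.
With that fixed, Sara's statement is true, so Sara is a truth-teller.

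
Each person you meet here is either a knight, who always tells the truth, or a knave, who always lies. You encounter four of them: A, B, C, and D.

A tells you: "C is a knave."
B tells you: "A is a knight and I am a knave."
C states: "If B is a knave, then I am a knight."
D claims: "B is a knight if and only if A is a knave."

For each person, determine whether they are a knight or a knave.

A: knave, B: knave, C: knight, D: knave

Consider A. Suppose A is a knight.
Then whichever role B has, B's statement has the wrong truth value — contradiction.
So A is a knave.
With that fixed, B's statement is false, so B is a knave.
With that fixed, D's statement is false, so D is a knave.
Consider C. Suppose C is a knave.
Then A's statement comes out true, contradicting A being a knave.
So C is a knight.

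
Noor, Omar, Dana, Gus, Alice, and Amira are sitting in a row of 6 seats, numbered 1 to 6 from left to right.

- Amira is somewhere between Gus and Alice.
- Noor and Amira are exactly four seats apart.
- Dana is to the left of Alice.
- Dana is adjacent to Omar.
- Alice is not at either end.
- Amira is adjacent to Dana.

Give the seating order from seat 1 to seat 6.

From clue 1: Amira is in {2,3,4,5}.
From clues 1–2: Noor is in {1,6}.
From clues 1–6: Gus → seat 1, Amira → seat 2, Dana → seat 3, Omar → seat 4, Alice → seat 5, Noor → seat 6.

Gus, Amira, Dana, Omar, Alice, Noor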